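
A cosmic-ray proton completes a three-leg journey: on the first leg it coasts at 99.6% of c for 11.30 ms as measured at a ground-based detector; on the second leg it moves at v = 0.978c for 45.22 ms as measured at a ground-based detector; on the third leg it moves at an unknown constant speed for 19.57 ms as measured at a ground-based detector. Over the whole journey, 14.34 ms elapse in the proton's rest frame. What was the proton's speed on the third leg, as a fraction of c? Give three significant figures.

Leg 1: β = 0.996; γ = 1/√(1 − 0.996²) = 1/√0.007984 = 11.19; τ_1 = 11.30/11.19 = 1.010 ms.
Leg 2: γ = 1/√(1 − 0.978²) = 1/√0.04352 = 4.794; τ_2 = 45.22/4.794 = 9.433 ms.
Leg 3: speed unknown; τ_3 = 19.57/γ_3.
Total proper time: 1.010 + 9.433 + τ_3 = 14.34, so τ_3 = 14.34 − 10.44 = 3.897 ms.
γ_3 = 19.57/3.897 = 5.022; β = √(1 − 1/γ²) = √0.9603.

β = 0.980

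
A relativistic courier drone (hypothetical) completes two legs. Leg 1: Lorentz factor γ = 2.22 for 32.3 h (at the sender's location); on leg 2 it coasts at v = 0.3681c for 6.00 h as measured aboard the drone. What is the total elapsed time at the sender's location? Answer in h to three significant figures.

Leg 1: 32.3 h is already measured at the sender's location.
Leg 2: γ = 1/√(1 − 0.3681²) = 1/√0.8645 = 1.076; Δt_2 = 1.076 × 6.00 = 6.453 h.
Total: 32.30 + 6.453 h.

Δt = 38.8 h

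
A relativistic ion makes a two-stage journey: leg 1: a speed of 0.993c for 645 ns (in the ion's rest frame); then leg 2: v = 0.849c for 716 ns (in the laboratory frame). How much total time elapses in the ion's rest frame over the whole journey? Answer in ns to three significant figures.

τ = 1020 ns

Leg 1: 645 ns is already measured in the ion's rest frame.
Leg 2: γ = 1/√(1 − 0.849²) = 1/√0.2792 = 1.893; τ_2 = 716/1.893 = 378.3 ns.
Total: 645.0 + 378.3 ns.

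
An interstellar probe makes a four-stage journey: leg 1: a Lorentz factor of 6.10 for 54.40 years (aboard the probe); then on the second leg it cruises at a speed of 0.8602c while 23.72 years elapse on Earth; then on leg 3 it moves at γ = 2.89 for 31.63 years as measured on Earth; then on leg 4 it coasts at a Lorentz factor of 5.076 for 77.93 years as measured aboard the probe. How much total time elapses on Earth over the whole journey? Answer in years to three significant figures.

Leg 1: γ = 6.10; Δt_1 = 6.100 × 54.40 = 331.8 years.
Leg 2: 23.72 years is already measured on Earth.
Leg 3: 31.63 years is already measured on Earth.
Leg 4: γ = 5.076; Δt_4 = 5.076 × 77.93 = 395.6 years.
Total: 331.8 + 23.72 + 31.63 + 395.6 years.

Δt = 783 years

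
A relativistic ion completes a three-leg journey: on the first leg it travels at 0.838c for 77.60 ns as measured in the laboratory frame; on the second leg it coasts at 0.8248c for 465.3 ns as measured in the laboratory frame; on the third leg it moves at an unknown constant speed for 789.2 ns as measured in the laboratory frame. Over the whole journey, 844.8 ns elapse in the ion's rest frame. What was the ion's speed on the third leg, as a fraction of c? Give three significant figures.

β = 0.730

Leg 1: γ = 1/√(1 − 0.838²) = 1/√0.2978 = 1.833; τ_1 = 77.60/1.833 = 42.34 ns.
Leg 2: γ = 1/√(1 − 0.8248²) = 1/√0.3197 = 1.769; τ_2 = 465.3/1.769 = 263.1 ns.
Leg 3: speed unknown; τ_3 = 789.2/γ_3.
Total proper time: 42.34 + 263.1 + τ_3 = 844.8, so τ_3 = 844.8 − 305.4 = 539.4 ns.
γ_3 = 789.2/539.4 = 1.463; β = √(1 − 1/γ²) = √0.5329.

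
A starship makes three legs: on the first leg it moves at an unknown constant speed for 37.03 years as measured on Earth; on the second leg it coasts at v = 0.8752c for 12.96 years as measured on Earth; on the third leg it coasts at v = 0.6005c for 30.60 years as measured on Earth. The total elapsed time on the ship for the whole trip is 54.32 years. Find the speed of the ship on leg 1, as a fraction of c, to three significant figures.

Leg 1: speed unknown; τ_1 = 37.03/γ_1.
Leg 2: γ = 1/√(1 − 0.8752²) = 1/√0.2340 = 2.067; τ_2 = 12.96/2.067 = 6.270 years.
Leg 3: γ = 1/√(1 − 0.6005²) = 1/√0.6394 = 1.251; τ_3 = 30.60/1.251 = 24.47 years.
Total proper time: τ_1 + 6.270 + 24.47 = 54.32, so τ_1 = 54.32 − 30.74 = 23.58 years.
γ_1 = 37.03/23.58 = 1.570; β = √(1 − 1/γ²) = √0.5944.

β = 0.771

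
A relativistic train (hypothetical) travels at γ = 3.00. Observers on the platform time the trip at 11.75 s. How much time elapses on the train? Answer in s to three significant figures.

γ = 3.00
The interval measured on the platform is the dilated one; the clock on the train measures the proper time τ = Δt/γ = 11.75/3.000 s.

τ = 3.92 s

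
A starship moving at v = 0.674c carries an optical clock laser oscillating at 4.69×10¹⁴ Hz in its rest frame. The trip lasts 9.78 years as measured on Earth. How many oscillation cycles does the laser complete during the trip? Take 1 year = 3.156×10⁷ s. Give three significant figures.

N = 1.07×10²³

γ = 1/√(1 − 0.674²) = 1/√0.5457 = 1.354
The oscillator's own cycle count is N = f × τ where τ is the proper time on the ship. τ = Δt/γ = 9.78/1.354 = 7.225 years = 2.280×10⁸ s.
N = 4.69×10¹⁴ × 2.280×10⁸ = 1.069×10²³.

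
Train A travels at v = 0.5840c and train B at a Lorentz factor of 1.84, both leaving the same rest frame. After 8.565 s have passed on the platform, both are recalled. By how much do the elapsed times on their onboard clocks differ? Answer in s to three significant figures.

|τ_A − τ_B| = 2.30 s

A: γ = 1/√(1 − 0.5840²) = 1/√0.6589 = 1.232; τ_A = 8.565/1.232 = 6.953 s.
B: γ = 1.84; τ_B = 8.565/1.840 = 4.655 s.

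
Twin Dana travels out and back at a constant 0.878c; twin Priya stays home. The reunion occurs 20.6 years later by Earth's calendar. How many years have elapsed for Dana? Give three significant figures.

γ = 1/√(1 − 0.878²) = 1/√0.2291 = 2.089
Dana's clock measures proper time along the trip: τ = Δt/γ = 20.6/2.089 years.

τ = 9.86 years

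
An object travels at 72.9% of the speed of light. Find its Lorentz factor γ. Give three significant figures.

β = 0.729; γ = 1/√(1 − 0.729²) = 1/√0.4686 = 1.461

γ = 1.46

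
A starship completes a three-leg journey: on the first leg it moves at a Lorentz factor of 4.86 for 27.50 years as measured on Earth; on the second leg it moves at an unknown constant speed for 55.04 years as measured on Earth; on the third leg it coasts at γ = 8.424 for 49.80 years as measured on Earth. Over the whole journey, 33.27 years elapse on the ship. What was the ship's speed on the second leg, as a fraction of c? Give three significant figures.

β = 0.919

Leg 1: γ = 4.86; τ_1 = 27.50/4.860 = 5.658 years.
Leg 2: speed unknown; τ_2 = 55.04/γ_2.
Leg 3: γ = 8.424; τ_3 = 49.80/8.424 = 5.912 years.
Total proper time: 5.658 + τ_2 + 5.912 = 33.27, so τ_2 = 33.27 − 11.57 = 21.70 years.
γ_2 = 55.04/21.70 = 2.536; β = √(1 − 1/γ²) = √0.8446.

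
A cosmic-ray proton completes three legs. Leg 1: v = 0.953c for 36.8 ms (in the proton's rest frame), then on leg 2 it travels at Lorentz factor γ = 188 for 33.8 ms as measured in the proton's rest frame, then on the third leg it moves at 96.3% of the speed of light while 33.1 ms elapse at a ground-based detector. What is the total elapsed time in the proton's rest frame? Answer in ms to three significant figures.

Leg 1: 36.8 ms is already measured in the proton's rest frame.
Leg 2: 33.8 ms is already measured in the proton's rest frame.
Leg 3: β = 0.963; γ = 1/√(1 − 0.963²) = 1/√0.07263 = 3.711; τ_3 = 33.1/3.711 = 8.920 ms.
Total: 36.80 + 33.80 + 8.920 ms.

τ = 79.5 ms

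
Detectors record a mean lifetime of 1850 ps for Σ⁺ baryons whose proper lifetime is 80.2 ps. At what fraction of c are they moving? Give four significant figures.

γ = Δt/τ₀ = 1850/80.2 = 23.07
β = √(1 − 1/γ²) = √(1 − 0.001879) = √0.9981

β = 0.9991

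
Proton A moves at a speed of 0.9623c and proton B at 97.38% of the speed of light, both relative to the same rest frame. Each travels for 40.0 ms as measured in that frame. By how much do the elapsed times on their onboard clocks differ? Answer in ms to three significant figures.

|τ_A − τ_B| = 1.78 ms

A: γ = 1/√(1 − 0.9623²) = 1/√0.07398 = 3.677; τ_A = 40.0/3.677 = 10.88 ms.
B: β = 0.9738; γ = 1/√(1 − 0.9738²) = 1/√0.05171 = 4.397; τ_B = 40.0/4.397 = 9.096 ms.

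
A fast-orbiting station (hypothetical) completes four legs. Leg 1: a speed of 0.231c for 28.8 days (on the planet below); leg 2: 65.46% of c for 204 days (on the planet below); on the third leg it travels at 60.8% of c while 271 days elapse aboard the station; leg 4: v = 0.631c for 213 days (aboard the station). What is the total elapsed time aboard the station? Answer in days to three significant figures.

τ = 666 days

Leg 1: γ = 1/√(1 − 0.231²) = 1/√0.9466 = 1.028; τ_1 = 28.8/1.028 = 28.02 days.
Leg 2: β = 0.6546; γ = 1/√(1 − 0.6546²) = 1/√0.5715 = 1.323; τ_2 = 204/1.323 = 154.2 days.
Leg 3: 271 days is already measured aboard the station.
Leg 4: 213 days is already measured aboard the station.
Total: 28.02 + 154.2 + 271.0 + 213.0 days.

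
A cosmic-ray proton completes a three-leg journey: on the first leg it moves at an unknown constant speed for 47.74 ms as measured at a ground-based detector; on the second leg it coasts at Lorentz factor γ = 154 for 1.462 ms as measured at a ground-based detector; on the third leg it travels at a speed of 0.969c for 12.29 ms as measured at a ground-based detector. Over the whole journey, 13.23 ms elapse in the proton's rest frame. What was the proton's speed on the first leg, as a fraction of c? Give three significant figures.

β = 0.977

Leg 1: speed unknown; τ_1 = 47.74/γ_1.
Leg 2: γ = 154; τ_2 = 1.462/154.0 = 0.009494 ms.
Leg 3: γ = 1/√(1 − 0.969²) = 1/√0.06104 = 4.048; τ_3 = 12.29/4.048 = 3.036 ms.
Total proper time: τ_1 + 0.009494 + 3.036 = 13.23, so τ_1 = 13.23 − 3.046 = 10.18 ms.
γ_1 = 47.74/10.18 = 4.688; β = √(1 − 1/γ²) = √0.9545.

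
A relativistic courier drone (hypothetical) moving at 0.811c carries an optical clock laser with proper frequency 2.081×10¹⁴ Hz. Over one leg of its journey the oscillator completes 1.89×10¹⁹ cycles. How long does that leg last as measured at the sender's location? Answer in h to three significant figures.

Δt = 43.1 h

γ = 1/√(1 − 0.811²) = 1/√0.3423 = 1.709
Proper time for N cycles: τ = N/f = 1.89×10¹⁹/(2.081×10¹⁴) = 9.082×10⁴ s = 25.23 h.
Lab-frame duration Δt = γτ = 1.709 × 25.23 = 43.12 h.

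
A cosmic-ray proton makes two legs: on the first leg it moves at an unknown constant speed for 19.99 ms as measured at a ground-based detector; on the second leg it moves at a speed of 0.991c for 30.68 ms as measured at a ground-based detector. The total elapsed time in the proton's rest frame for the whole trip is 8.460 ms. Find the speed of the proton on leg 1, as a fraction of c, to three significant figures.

Leg 1: speed unknown; τ_1 = 19.99/γ_1.
Leg 2: γ = 1/√(1 − 0.991²) = 1/√0.01792 = 7.470; τ_2 = 30.68/7.470 = 4.107 ms.
Total proper time: τ_1 + 4.107 = 8.460, so τ_1 = 8.460 − 4.107 = 4.353 ms.
γ_1 = 19.99/4.353 = 4.592; β = √(1 − 1/γ²) = √0.9526.

β = 0.976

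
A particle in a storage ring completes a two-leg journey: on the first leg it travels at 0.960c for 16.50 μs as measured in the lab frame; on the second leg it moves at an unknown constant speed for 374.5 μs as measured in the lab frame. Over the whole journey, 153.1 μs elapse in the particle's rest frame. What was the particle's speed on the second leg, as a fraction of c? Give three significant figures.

Leg 1: γ = 1/√(1 − 0.960²) = 25/7 ≈ 3.571; τ_1 = 16.50/3.571 = 4.620 μs.
Leg 2: speed unknown; τ_2 = 374.5/γ_2.
Total proper time: 4.620 + τ_2 = 153.1, so τ_2 = 153.1 − 4.620 = 148.5 μs.
γ_2 = 374.5/148.5 = 2.522; β = √(1 − 1/γ²) = √0.8428.

β = 0.918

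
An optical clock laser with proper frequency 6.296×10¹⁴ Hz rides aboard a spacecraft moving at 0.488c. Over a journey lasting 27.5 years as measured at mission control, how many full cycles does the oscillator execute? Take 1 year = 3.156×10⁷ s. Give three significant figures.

γ = 1/√(1 − 0.488²) = 1/√0.7619 = 1.146
The oscillator's own cycle count is N = f × τ where τ is the proper time aboard the spacecraft. τ = Δt/γ = 27.5/1.146 = 24.00 years = 7.575×10⁸ s.
N = 6.296×10¹⁴ × 7.575×10⁸ = 4.769×10²³.

N = 4.77×10²³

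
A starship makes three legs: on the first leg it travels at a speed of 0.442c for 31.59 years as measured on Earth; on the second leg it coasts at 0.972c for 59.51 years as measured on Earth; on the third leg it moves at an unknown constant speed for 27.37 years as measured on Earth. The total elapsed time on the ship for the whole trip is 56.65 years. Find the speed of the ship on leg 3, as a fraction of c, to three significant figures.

β = 0.852

Leg 1: γ = 1/√(1 − 0.442²) = 1/√0.8046 = 1.115; τ_1 = 31.59/1.115 = 28.34 years.
Leg 2: γ = 1/√(1 − 0.972²) = 1/√0.05522 = 4.256; τ_2 = 59.51/4.256 = 13.98 years.
Leg 3: speed unknown; τ_3 = 27.37/γ_3.
Total proper time: 28.34 + 13.98 + τ_3 = 56.65, so τ_3 = 56.65 − 42.32 = 14.33 years.
γ_3 = 27.37/14.33 = 1.910; β = √(1 − 1/γ²) = √0.7259.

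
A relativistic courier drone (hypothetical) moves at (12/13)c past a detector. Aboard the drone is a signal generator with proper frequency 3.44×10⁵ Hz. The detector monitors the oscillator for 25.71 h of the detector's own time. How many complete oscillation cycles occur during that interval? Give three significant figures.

γ = 1/√(1 − (12/13)²) = 13/5 = 2.600
During 25.71 h of lab time, the oscillator's proper time advances by τ = Δt/γ = 25.71/2.600 = 9.888 h = 3.560×10⁴ s.
N = f × τ = 3.44×10⁵ × 3.560×10⁴ = 1.225×10¹⁰.

N = 1.22×10¹⁰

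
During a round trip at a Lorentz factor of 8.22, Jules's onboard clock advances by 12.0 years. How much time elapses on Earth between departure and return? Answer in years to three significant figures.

Δt = 98.6 years

γ = 8.22
Earth-frame duration is the dilated interval: Δt = γτ = 8.220 × 12.0 years.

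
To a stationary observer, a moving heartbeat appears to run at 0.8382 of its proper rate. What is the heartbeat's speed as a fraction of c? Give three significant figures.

Rate ratio = 1/γ, so γ = 1/0.8382 = 1.193.
β = √(1 − 1/γ²) = √(1 − 0.8382²) = √0.2974

β = 0.545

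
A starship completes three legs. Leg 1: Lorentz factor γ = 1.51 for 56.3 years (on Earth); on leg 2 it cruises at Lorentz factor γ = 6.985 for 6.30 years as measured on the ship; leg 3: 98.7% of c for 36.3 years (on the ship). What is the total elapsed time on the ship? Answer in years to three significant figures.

Leg 1: γ = 1.51; τ_1 = 56.3/1.510 = 37.28 years.
Leg 2: 6.30 years is already measured on the ship.
Leg 3: 36.3 years is already measured on the ship.
Total: 37.28 + 6.300 + 36.30 years.

τ = 79.9 years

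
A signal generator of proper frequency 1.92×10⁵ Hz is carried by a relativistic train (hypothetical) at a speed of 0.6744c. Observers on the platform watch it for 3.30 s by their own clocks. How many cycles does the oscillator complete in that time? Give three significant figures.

N = 4.68×10⁵

γ = 1/√(1 − 0.6744²) = 1/√0.5452 = 1.354
During 3.30 s of lab time, the oscillator's proper time advances by τ = Δt/γ = 3.30/1.354 = 2.437 s = 2.437×10⁰ s.
N = f × τ = 1.92×10⁵ × 2.437×10⁰ = 4.678×10⁵.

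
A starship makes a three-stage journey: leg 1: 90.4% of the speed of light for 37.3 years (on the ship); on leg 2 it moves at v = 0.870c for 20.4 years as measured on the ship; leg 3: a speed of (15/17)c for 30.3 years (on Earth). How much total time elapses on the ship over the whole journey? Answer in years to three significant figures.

Leg 1: 37.3 years is already measured on the ship.
Leg 2: 20.4 years is already measured on the ship.
Leg 3: γ = 1/√(1 − (15/17)²) = 17/8 = 2.125; τ_3 = 30.3/2.125 = 14.26 years.
Total: 37.30 + 20.40 + 14.26 years.

τ = 72.0 years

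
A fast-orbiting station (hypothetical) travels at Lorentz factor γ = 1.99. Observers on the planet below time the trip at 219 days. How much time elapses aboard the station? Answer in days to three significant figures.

γ = 1.99
The interval measured on the planet below is the dilated one; the clock aboard the station measures the proper time τ = Δt/γ = 219/1.990 days.

τ = 110 days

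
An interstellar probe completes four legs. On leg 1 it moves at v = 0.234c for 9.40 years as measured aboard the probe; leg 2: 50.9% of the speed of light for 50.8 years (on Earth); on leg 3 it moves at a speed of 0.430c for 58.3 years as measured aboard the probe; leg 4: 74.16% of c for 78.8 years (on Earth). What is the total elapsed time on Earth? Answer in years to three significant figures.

Δt = 204 years

Leg 1: γ = 1/√(1 − 0.234²) = 1/√0.9452 = 1.029; Δt_1 = 1.029 × 9.40 = 9.668 years.
Leg 2: 50.8 years is already measured on Earth.
Leg 3: γ = 1/√(1 − 0.430²) = 1/√0.8151 = 1.108; Δt_3 = 1.108 × 58.3 = 64.57 years.
Leg 4: 78.8 years is already measured on Earth.
Total: 9.668 + 50.80 + 64.57 + 78.80 years.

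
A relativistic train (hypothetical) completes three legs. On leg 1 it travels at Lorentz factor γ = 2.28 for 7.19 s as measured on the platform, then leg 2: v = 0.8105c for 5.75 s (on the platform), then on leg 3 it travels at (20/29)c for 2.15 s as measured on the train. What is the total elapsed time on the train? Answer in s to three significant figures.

Leg 1: γ = 2.28; τ_1 = 7.19/2.280 = 3.154 s.
Leg 2: γ = 1/√(1 − 0.8105²) = 1/√0.3431 = 1.707; τ_2 = 5.75/1.707 = 3.368 s.
Leg 3: 2.15 s is already measured on the train.
Total: 3.154 + 3.368 + 2.150 s.

τ = 8.67 s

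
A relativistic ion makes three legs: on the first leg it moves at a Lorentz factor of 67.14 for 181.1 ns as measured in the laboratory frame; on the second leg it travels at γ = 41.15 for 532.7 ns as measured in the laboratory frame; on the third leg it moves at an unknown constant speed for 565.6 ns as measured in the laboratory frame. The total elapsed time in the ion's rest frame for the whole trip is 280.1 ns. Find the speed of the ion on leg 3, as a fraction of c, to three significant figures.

β = 0.884

Leg 1: γ = 67.14; τ_1 = 181.1/67.14 = 2.697 ns.
Leg 2: γ = 41.15; τ_2 = 532.7/41.15 = 12.95 ns.
Leg 3: speed unknown; τ_3 = 565.6/γ_3.
Total proper time: 2.697 + 12.95 + τ_3 = 280.1, so τ_3 = 280.1 − 15.64 = 264.5 ns.
γ_3 = 565.6/264.5 = 2.139; β = √(1 − 1/γ²) = √0.7814.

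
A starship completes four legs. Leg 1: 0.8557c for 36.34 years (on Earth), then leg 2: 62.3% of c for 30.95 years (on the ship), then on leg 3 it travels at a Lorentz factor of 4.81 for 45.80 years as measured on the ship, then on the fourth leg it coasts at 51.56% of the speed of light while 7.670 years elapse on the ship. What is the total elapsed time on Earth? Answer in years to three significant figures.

Δt = 305 years

Leg 1: 36.34 years is already measured on Earth.
Leg 2: β = 0.623; γ = 1/√(1 − 0.623²) = 1/√0.6119 = 1.278; Δt_2 = 1.278 × 30.95 = 39.57 years.
Leg 3: γ = 4.81; Δt_3 = 4.810 × 45.80 = 220.3 years.
Leg 4: β = 0.5156; γ = 1/√(1 − 0.5156²) = 1/√0.7342 = 1.167; Δt_4 = 1.167 × 7.670 = 8.952 years.
Total: 36.34 + 39.57 + 220.3 + 8.952 years.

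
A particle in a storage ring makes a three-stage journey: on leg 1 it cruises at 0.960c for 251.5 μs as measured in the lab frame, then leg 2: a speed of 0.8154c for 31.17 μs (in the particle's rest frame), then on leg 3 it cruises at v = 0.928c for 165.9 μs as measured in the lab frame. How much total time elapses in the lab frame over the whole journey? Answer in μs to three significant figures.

Δt = 471 μs

Leg 1: 251.5 μs is already measured in the lab frame.
Leg 2: γ = 1/√(1 − 0.8154²) = 1/√0.3351 = 1.727; Δt_2 = 1.727 × 31.17 = 53.84 μs.
Leg 3: 165.9 μs is already measured in the lab frame.
Total: 251.5 + 53.84 + 165.9 μs.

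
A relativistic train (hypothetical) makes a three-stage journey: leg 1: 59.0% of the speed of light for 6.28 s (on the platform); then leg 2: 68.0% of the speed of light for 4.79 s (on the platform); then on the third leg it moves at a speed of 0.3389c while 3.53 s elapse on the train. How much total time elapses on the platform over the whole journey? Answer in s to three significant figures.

Leg 1: 6.28 s is already measured on the platform.
Leg 2: 4.79 s is already measured on the platform.
Leg 3: γ = 1/√(1 − 0.3389²) = 1/√0.8851 = 1.063; Δt_3 = 1.063 × 3.53 = 3.752 s.
Total: 6.280 + 4.790 + 3.752 s.

Δt = 14.8 s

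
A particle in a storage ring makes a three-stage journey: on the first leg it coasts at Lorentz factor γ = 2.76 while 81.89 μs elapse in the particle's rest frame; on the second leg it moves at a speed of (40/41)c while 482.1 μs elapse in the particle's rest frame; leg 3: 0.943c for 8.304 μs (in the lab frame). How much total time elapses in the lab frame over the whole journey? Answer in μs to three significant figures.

Δt = 2430 μs

Leg 1: γ = 2.76; Δt_1 = 2.760 × 81.89 = 226.0 μs.
Leg 2: γ = 1/√(1 − (40/41)²) = 41/9 ≈ 4.556; Δt_2 = 4.556 × 482.1 = 2196 μs.
Leg 3: 8.304 μs is already measured in the lab frame.
Total: 226.0 + 2196 + 8.304 μs.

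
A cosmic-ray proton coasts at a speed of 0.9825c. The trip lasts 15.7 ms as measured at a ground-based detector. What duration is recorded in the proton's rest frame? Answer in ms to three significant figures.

τ = 2.92 ms

γ = 1/√(1 − 0.9825²) = 1/√0.03469 = 5.369
The interval measured at a ground-based detector is the dilated one; the clock in the proton's rest frame measures the proper time τ = Δt/γ = 15.7/5.369 ms.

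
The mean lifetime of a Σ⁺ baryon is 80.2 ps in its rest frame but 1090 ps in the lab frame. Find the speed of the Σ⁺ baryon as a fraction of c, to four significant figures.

γ = Δt/τ₀ = 1090/80.2 = 13.59
β = √(1 − 1/γ²) = √(1 − 0.005414) = √0.9946

β = 0.9973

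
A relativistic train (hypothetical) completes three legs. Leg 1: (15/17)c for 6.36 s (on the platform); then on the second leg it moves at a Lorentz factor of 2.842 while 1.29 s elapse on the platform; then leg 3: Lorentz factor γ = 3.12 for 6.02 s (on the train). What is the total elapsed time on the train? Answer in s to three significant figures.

τ = 9.47 s

Leg 1: γ = 1/√(1 − (15/17)²) = 17/8 = 2.125; τ_1 = 6.36/2.125 = 2.993 s.
Leg 2: γ = 2.842; τ_2 = 1.29/2.842 = 0.4539 s.
Leg 3: 6.02 s is already measured on the train.
Total: 2.993 + 0.4539 + 6.020 s.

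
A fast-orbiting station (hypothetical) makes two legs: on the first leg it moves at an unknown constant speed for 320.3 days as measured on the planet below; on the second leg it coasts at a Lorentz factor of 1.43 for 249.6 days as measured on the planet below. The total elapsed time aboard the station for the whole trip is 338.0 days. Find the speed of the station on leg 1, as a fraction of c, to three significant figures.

β = 0.860

Leg 1: speed unknown; τ_1 = 320.3/γ_1.
Leg 2: γ = 1.43; τ_2 = 249.6/1.430 = 174.5 days.
Total proper time: τ_1 + 174.5 = 338.0, so τ_1 = 338.0 − 174.5 = 163.5 days.
γ_1 = 320.3/163.5 = 1.960; β = √(1 − 1/γ²) = √0.7396.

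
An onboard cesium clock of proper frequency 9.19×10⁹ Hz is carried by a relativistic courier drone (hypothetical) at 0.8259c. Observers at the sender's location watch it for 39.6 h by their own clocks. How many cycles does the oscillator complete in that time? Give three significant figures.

N = 7.39×10¹⁴

γ = 1/√(1 − 0.8259²) = 1/√0.3179 = 1.774
During 39.6 h of lab time, the oscillator's proper time advances by τ = Δt/γ = 39.6/1.774 = 22.33 h = 8.038×10⁴ s.
N = f × τ = 9.19×10⁹ × 8.038×10⁴ = 7.387×10¹⁴.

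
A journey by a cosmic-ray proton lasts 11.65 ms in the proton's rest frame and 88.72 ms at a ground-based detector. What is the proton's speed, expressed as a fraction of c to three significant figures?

v = 0.991c

The proper time is measured in the proton's rest frame (both events occur at the proton's location); Δt is measured at a ground-based detector. γ = Δt/τ = 88.72/11.65 = 7.615.
β = √(1 − 1/γ²) = √(1 − 0.01724) = √0.9828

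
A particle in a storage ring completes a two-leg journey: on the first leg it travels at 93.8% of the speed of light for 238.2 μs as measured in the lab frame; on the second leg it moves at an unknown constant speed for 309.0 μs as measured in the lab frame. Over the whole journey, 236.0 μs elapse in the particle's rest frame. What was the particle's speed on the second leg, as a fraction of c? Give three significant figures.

β = 0.868

Leg 1: β = 0.938; γ = 1/√(1 − 0.938²) = 1/√0.1202 = 2.885; τ_1 = 238.2/2.885 = 82.57 μs.
Leg 2: speed unknown; τ_2 = 309.0/γ_2.
Total proper time: 82.57 + τ_2 = 236.0, so τ_2 = 236.0 − 82.57 = 153.4 μs.
γ_2 = 309.0/153.4 = 2.014; β = √(1 − 1/γ²) = √0.7534.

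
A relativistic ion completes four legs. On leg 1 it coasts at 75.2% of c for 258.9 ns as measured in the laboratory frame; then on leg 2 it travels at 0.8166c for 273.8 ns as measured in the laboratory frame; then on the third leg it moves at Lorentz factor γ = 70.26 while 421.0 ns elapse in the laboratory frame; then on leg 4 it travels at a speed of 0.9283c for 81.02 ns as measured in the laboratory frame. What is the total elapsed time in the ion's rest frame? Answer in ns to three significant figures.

Leg 1: β = 0.752; γ = 1/√(1 − 0.752²) = 1/√0.4345 = 1.517; τ_1 = 258.9/1.517 = 170.7 ns.
Leg 2: γ = 1/√(1 − 0.8166²) = 1/√0.3332 = 1.732; τ_2 = 273.8/1.732 = 158.0 ns.
Leg 3: γ = 70.26; τ_3 = 421.0/70.26 = 5.992 ns.
Leg 4: γ = 1/√(1 − 0.9283²) = 1/√0.1383 = 2.689; τ_4 = 81.02/2.689 = 30.13 ns.
Total: 170.7 + 158.0 + 5.992 + 30.13 ns.

τ = 365 ns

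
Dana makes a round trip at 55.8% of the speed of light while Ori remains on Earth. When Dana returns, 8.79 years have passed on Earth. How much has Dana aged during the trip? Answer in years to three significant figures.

β = 0.558; γ = 1/√(1 − 0.558²) = 1/√0.6886 = 1.205
Dana's clock measures proper time along the trip: τ = Δt/γ = 8.79/1.205 years.

τ = 7.29 years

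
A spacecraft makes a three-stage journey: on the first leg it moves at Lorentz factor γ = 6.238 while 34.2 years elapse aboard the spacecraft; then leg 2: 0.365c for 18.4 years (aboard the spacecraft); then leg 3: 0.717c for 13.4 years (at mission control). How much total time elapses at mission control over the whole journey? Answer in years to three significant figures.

Leg 1: γ = 6.238; Δt_1 = 6.238 × 34.2 = 213.3 years.
Leg 2: γ = 1/√(1 − 0.365²) = 1/√0.8668 = 1.074; Δt_2 = 1.074 × 18.4 = 19.76 years.
Leg 3: 13.4 years is already measured at mission control.
Total: 213.3 + 19.76 + 13.40 years.

Δt = 247 years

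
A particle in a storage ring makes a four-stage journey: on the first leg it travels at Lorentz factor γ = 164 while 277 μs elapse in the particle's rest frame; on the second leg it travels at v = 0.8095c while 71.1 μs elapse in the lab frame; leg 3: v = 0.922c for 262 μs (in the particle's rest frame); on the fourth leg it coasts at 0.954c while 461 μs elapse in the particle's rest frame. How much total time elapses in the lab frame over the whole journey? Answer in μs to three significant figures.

Leg 1: γ = 164; Δt_1 = 164.0 × 277 = 4.543×10⁴ μs.
Leg 2: 71.1 μs is already measured in the lab frame.
Leg 3: γ = 1/√(1 − 0.922²) = 1/√0.1499 = 2.583; Δt_3 = 2.583 × 262 = 676.7 μs.
Leg 4: γ = 1/√(1 − 0.954²) = 1/√0.08988 = 3.335; Δt_4 = 3.335 × 461 = 1538 μs.
Total: 4.543×10⁴ + 71.10 + 676.7 + 1538 μs.

Δt = 4.77×10⁴ μs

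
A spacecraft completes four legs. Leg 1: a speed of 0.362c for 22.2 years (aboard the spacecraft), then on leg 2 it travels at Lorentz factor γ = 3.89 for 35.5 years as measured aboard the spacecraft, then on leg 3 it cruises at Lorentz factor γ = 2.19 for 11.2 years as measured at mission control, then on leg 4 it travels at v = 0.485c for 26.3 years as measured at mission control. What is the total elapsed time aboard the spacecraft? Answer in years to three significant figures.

τ = 85.8 years

Leg 1: 22.2 years is already measured aboard the spacecraft.
Leg 2: 35.5 years is already measured aboard the spacecraft.
Leg 3: γ = 2.19; τ_3 = 11.2/2.190 = 5.114 years.
Leg 4: γ = 1/√(1 − 0.485²) = 1/√0.7648 = 1.143; τ_4 = 26.3/1.143 = 23.00 years.
Total: 22.20 + 35.50 + 5.114 + 23.00 years.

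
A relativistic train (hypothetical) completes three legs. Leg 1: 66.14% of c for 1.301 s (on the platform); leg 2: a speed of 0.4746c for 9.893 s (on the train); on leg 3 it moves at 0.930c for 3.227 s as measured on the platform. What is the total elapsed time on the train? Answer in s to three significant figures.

τ = 12.1 s

Leg 1: β = 0.6614; γ = 1/√(1 − 0.6614²) = 1/√0.5626 = 1.333; τ_1 = 1.301/1.333 = 0.9758 s.
Leg 2: 9.893 s is already measured on the train.
Leg 3: γ = 1/√(1 − 0.930²) = 1/√0.1351 = 2.721; τ_3 = 3.227/2.721 = 1.186 s.
Total: 0.9758 + 9.893 + 1.186 s.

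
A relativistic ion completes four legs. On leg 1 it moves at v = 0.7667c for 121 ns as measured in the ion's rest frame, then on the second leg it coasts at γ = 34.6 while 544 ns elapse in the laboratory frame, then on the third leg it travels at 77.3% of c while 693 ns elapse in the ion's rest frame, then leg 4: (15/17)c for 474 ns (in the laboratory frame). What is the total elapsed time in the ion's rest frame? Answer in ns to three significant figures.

Leg 1: 121 ns is already measured in the ion's rest frame.
Leg 2: γ = 34.6; τ_2 = 544/34.60 = 15.72 ns.
Leg 3: 693 ns is already measured in the ion's rest frame.
Leg 4: γ = 1/√(1 − (15/17)²) = 17/8 = 2.125; τ_4 = 474/2.125 = 223.1 ns.
Total: 121.0 + 15.72 + 693.0 + 223.1 ns.

τ = 1050 ns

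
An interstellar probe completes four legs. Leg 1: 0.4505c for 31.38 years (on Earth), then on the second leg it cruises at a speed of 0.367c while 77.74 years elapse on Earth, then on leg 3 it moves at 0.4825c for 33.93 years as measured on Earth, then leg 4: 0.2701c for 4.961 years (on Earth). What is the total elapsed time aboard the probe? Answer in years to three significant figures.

τ = 135 years

Leg 1: γ = 1/√(1 − 0.4505²) = 1/√0.7970 = 1.120; τ_1 = 31.38/1.120 = 28.02 years.
Leg 2: γ = 1/√(1 − 0.367²) = 1/√0.8653 = 1.075; τ_2 = 77.74/1.075 = 72.32 years.
Leg 3: γ = 1/√(1 − 0.4825²) = 1/√0.7672 = 1.142; τ_3 = 33.93/1.142 = 29.72 years.
Leg 4: γ = 1/√(1 − 0.2701²) = 1/√0.9270 = 1.039; τ_4 = 4.961/1.039 = 4.777 years.
Total: 28.02 + 72.32 + 29.72 + 4.777 years.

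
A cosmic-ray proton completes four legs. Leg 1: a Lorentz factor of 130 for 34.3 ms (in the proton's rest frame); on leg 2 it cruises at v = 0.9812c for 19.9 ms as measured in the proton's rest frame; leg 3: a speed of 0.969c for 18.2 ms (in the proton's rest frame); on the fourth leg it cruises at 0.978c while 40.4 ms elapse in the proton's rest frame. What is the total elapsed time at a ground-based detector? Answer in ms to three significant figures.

Leg 1: γ = 130; Δt_1 = 130.0 × 34.3 = 4459 ms.
Leg 2: γ = 1/√(1 − 0.9812²) = 1/√0.03725 = 5.182; Δt_2 = 5.182 × 19.9 = 103.1 ms.
Leg 3: γ = 1/√(1 − 0.969²) = 1/√0.06104 = 4.048; Δt_3 = 4.048 × 18.2 = 73.67 ms.
Leg 4: γ = 1/√(1 − 0.978²) = 1/√0.04352 = 4.794; Δt_4 = 4.794 × 40.4 = 193.7 ms.
Total: 4459 + 103.1 + 73.67 + 193.7 ms.

Δt = 4830 ms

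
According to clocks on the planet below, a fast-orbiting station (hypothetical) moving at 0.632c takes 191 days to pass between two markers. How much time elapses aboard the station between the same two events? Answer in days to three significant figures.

γ = 1/√(1 − 0.632²) = 1/√0.6006 = 1.290
The interval measured on the planet below is the dilated one; the clock aboard the station measures the proper time τ = Δt/γ = 191/1.290 days.

τ = 148 days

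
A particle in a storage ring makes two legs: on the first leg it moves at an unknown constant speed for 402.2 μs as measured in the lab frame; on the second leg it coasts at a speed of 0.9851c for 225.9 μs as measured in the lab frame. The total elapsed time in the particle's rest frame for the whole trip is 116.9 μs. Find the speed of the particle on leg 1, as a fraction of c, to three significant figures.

Leg 1: speed unknown; τ_1 = 402.2/γ_1.
Leg 2: γ = 1/√(1 − 0.9851²) = 1/√0.02958 = 5.815; τ_2 = 225.9/5.815 = 38.85 μs.
Total proper time: τ_1 + 38.85 = 116.9, so τ_1 = 116.9 − 38.85 = 78.05 μs.
γ_1 = 402.2/78.05 = 5.153; β = √(1 − 1/γ²) = √0.9623.

β = 0.981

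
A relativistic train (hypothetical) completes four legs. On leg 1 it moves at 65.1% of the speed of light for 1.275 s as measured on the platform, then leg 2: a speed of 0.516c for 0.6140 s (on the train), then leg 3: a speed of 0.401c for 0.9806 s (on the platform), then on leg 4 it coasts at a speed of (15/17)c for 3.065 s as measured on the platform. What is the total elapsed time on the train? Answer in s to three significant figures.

τ = 3.92 s

Leg 1: β = 0.651; γ = 1/√(1 − 0.651²) = 1/√0.5762 = 1.317; τ_1 = 1.275/1.317 = 0.9678 s.
Leg 2: 0.6140 s is already measured on the train.
Leg 3: γ = 1/√(1 − 0.401²) = 1/√0.8392 = 1.092; τ_3 = 0.9806/1.092 = 0.8983 s.
Leg 4: γ = 1/√(1 − (15/17)²) = 17/8 = 2.125; τ_4 = 3.065/2.125 = 1.442 s.
Total: 0.9678 + 0.6140 + 0.8983 + 1.442 s.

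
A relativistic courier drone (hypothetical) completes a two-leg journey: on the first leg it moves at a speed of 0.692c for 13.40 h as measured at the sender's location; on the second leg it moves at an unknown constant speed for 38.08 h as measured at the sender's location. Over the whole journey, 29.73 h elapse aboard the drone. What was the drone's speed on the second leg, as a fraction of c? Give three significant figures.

β = 0.850

Leg 1: γ = 1/√(1 − 0.692²) = 1/√0.5211 = 1.385; τ_1 = 13.40/1.385 = 9.673 h.
Leg 2: speed unknown; τ_2 = 38.08/γ_2.
Total proper time: 9.673 + τ_2 = 29.73, so τ_2 = 29.73 − 9.673 = 20.06 h.
γ_2 = 38.08/20.06 = 1.899; β = √(1 − 1/γ²) = √0.7226.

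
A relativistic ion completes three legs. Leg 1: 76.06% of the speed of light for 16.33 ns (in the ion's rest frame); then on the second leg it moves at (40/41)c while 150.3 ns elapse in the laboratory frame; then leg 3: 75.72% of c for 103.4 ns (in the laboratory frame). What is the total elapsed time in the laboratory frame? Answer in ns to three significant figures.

Δt = 279 ns

Leg 1: β = 0.7606; γ = 1/√(1 − 0.7606²) = 1/√0.4215 = 1.540; Δt_1 = 1.540 × 16.33 = 25.15 ns.
Leg 2: 150.3 ns is already measured in the laboratory frame.
Leg 3: 103.4 ns is already measured in the laboratory frame.
Total: 25.15 + 150.3 + 103.4 ns.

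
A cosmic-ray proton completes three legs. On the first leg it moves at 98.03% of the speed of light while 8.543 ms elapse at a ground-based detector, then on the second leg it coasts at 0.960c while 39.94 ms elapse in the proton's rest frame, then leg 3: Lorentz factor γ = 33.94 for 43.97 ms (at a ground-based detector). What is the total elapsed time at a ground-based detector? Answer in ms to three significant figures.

Δt = 195 ms

Leg 1: 8.543 ms is already measured at a ground-based detector.
Leg 2: γ = 1/√(1 − 0.960²) = 1/√0.07840 = 3.571; Δt_2 = 3.571 × 39.94 = 142.6 ms.
Leg 3: 43.97 ms is already measured at a ground-based detector.
Total: 8.543 + 142.6 + 43.97 ms.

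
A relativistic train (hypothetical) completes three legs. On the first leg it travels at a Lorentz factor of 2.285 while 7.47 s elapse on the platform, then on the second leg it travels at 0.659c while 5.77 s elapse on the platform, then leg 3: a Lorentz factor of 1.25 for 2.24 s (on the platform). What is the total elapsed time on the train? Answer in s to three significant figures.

Leg 1: γ = 2.285; τ_1 = 7.47/2.285 = 3.269 s.
Leg 2: γ = 1/√(1 − 0.659²) = 1/√0.5657 = 1.330; τ_2 = 5.77/1.330 = 4.340 s.
Leg 3: γ = 1.25; τ_3 = 2.24/1.250 = 1.792 s.
Total: 3.269 + 4.340 + 1.792 s.

τ = 9.40 s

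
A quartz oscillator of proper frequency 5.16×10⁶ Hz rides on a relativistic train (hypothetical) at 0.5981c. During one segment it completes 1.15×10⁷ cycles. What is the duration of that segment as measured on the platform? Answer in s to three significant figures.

Δt = 2.78 s

γ = 1/√(1 − 0.5981²) = 1/√0.6423 = 1.248
Proper time for N cycles: τ = N/f = 1.15×10⁷/(5.16×10⁶) = 2.229×10⁰ s = 2.229 s.
Lab-frame duration Δt = γτ = 1.248 × 2.229 = 2.781 s.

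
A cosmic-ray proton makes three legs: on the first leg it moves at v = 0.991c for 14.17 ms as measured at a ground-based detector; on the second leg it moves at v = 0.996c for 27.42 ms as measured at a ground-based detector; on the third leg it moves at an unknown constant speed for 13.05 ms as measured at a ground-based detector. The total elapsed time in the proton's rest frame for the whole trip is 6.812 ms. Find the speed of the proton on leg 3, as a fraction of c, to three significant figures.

β = 0.982

Leg 1: γ = 1/√(1 − 0.991²) = 1/√0.01792 = 7.470; τ_1 = 14.17/7.470 = 1.897 ms.
Leg 2: γ = 1/√(1 − 0.996²) = 1/√0.007984 = 11.19; τ_2 = 27.42/11.19 = 2.450 ms.
Leg 3: speed unknown; τ_3 = 13.05/γ_3.
Total proper time: 1.897 + 2.450 + τ_3 = 6.812, so τ_3 = 6.812 − 4.347 = 2.465 ms.
γ_3 = 13.05/2.465 = 5.294; β = √(1 − 1/γ²) = √0.9643.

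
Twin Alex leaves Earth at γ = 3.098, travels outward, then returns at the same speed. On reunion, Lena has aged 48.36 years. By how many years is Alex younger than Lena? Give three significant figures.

Δt − τ = 32.7 years

γ = 3.098
Alex's elapsed proper time: τ = 48.36/3.098 = 15.61 years.
Age gap = Δt − τ = 48.36 − 15.61 years.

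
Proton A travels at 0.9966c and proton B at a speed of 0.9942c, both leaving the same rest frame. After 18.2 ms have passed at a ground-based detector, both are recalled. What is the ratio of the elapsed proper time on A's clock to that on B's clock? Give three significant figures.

τ_A/τ_B = 0.766

A: γ = 1/√(1 − 0.9966²) = 1/√0.006788 = 12.14. B: γ = 1/√(1 − 0.9942²) = 1/√0.01157 = 9.298.
τ_A/τ_B = γ_B/γ_A = 9.298/12.14 = 0.7661, so τ_A/τ_B = 0.7661.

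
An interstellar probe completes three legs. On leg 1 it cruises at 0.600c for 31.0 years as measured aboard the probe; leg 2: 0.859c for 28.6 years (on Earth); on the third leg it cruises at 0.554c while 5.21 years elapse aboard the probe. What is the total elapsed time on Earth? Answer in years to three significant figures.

Leg 1: γ = 1/√(1 − 0.600²) = 5/4 = 1.250; Δt_1 = 1.250 × 31.0 = 38.75 years.
Leg 2: 28.6 years is already measured on Earth.
Leg 3: γ = 1/√(1 − 0.554²) = 1/√0.6931 = 1.201; Δt_3 = 1.201 × 5.21 = 6.258 years.
Total: 38.75 + 28.60 + 6.258 years.

Δt = 73.6 years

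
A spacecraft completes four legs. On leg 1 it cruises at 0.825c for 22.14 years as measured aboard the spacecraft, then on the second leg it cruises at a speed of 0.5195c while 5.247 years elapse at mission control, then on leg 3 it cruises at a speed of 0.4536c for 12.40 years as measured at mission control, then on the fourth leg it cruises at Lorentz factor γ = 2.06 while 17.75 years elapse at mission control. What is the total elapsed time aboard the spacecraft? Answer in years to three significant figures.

τ = 46.3 years

Leg 1: 22.14 years is already measured aboard the spacecraft.
Leg 2: γ = 1/√(1 − 0.5195²) = 1/√0.7301 = 1.170; τ_2 = 5.247/1.170 = 4.483 years.
Leg 3: γ = 1/√(1 − 0.4536²) = 1/√0.7942 = 1.122; τ_3 = 12.40/1.122 = 11.05 years.
Leg 4: γ = 2.06; τ_4 = 17.75/2.060 = 8.617 years.
Total: 22.14 + 4.483 + 11.05 + 8.617 years.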